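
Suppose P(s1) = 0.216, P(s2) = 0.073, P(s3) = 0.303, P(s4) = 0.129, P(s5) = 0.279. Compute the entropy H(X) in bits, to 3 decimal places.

2.170 bits

H = −Σ pᵢ log₂ pᵢ.
−0.216·log₂(0.216) = 0.4776
−0.073·log₂(0.073) = 0.2756
−0.303·log₂(0.303) = 0.5220
−0.129·log₂(0.129) = 0.3811
−0.279·log₂(0.279) = 0.5138
Sum ≈ 2.1701 → 2.170 bits.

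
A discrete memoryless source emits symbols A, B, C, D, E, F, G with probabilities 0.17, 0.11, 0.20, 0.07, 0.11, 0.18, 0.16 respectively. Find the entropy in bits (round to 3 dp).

2.736 bits

H = −Σ pᵢ log₂ pᵢ.
−0.17·log₂(0.17) = 0.4346
−0.11·log₂(0.11) = 0.3503
−0.20·log₂(0.20) = 0.4644
−0.07·log₂(0.07) = 0.2686
−0.11·log₂(0.11) = 0.3503
−0.18·log₂(0.18) = 0.4453
−0.16·log₂(0.16) = 0.4230
Sum ≈ 2.7364 → 2.736 bits.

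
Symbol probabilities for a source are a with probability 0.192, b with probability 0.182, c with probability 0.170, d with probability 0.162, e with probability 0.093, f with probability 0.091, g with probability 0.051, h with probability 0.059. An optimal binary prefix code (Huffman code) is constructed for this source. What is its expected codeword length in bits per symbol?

Repeatedly combine the two least-probable nodes; the expected code length is the sum of the merged weights.
merge 51/1000 + 59/1000 → 11/100
merge 91/1000 + 93/1000 → 23/125
merge 11/100 + 81/500 → 34/125
merge 17/100 + 91/500 → 44/125
merge 23/125 + 24/125 → 47/125
merge 34/125 + 44/125 → 78/125
merge 47/125 + 78/125 → 1
L = 11/100 + 23/125 + 34/125 + 44/125 + 47/125 + 78/125 + 1 = 1459/500 = 2.918 bits/symbol.

2.918 bits/symbol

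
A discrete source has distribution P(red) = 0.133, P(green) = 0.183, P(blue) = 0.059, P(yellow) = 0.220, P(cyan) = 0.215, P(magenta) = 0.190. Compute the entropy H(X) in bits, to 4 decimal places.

2.4889 bits

H = −Σ pᵢ log₂ pᵢ.
−0.133·log₂(0.133) = 0.3871
−0.183·log₂(0.183) = 0.4484
−0.059·log₂(0.059) = 0.2409
−0.220·log₂(0.220) = 0.4806
−0.215·log₂(0.215) = 0.4768
−0.190·log₂(0.190) = 0.4552
Sum ≈ 2.4889 → 2.4889 bits.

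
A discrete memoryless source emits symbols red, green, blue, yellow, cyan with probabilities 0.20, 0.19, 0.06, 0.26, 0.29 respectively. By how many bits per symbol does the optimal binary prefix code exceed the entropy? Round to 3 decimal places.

0.064 bits

Entropy H = −Σ p log₂ p ≈ 2.1863 bits.
Huffman merges: 3/50+19/100→1/4; 1/5+1/4→9/20; 13/50+29/100→11/20; 9/20+11/20→1. L = 9/4 ≈ 2.2500.
L − H = 2.2500 − 2.1863 = 0.064 bits.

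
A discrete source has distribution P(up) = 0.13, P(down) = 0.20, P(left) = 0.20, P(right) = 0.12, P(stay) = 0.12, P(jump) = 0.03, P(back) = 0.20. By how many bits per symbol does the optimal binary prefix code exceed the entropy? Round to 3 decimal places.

0.088 bits

Entropy H = −Σ p log₂ p ≈ 2.6617 bits.
Huffman merges: 3/100+3/25→3/20; 3/25+13/100→1/4; 3/20+1/5→7/20; 1/5+1/5→2/5; 1/4+7/20→3/5; 2/5+3/5→1. L = 11/4 ≈ 2.7500.
L − H = 2.7500 − 2.6617 = 0.088 bits.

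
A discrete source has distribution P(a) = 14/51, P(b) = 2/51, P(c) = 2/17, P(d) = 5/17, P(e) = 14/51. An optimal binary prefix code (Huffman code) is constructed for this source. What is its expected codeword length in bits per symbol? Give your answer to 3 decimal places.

2.157 bits/symbol

Repeatedly combine the two least-probable nodes; the expected code length is the sum of the merged weights.
merge 2/51 + 2/17 → 8/51
merge 8/51 + 14/51 → 22/51
merge 14/51 + 5/17 → 29/51
merge 22/51 + 29/51 → 1
L = 8/51 + 22/51 + 29/51 + 1 = 110/51 ≈ 2.157 bits/symbol.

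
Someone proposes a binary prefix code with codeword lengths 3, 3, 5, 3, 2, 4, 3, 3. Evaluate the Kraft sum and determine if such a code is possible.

With common denominator 2^5 = 32: Σ 2^(−ℓᵢ) = 4/32 + 4/32 + 1/32 + 4/32 + 8/32 + 2/32 + 4/32 + 4/32 = 31/32 = 0.96875.
Kraft's inequality requires Σ ≤ 1; here Σ = 0.96875 ≤ 1, so such a prefix code exists.

0.96875; yes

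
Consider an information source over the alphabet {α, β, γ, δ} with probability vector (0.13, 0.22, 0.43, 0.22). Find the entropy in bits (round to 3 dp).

H = −Σ pᵢ log₂ pᵢ.
−0.13·log₂(0.13) = 0.3826
−0.22·log₂(0.22) = 0.4806
−0.43·log₂(0.43) = 0.5236
−0.22·log₂(0.22) = 0.4806
Sum ≈ 1.8674 → 1.867 bits.

1.867 bits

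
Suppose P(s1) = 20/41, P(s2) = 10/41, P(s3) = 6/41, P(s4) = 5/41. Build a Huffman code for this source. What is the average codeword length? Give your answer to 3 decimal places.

1.780 bits/symbol

Repeatedly combine the two least-probable nodes; the expected code length is the sum of the merged weights.
merge 5/41 + 6/41 → 11/41
merge 10/41 + 11/41 → 21/41
merge 20/41 + 21/41 → 1
L = 11/41 + 21/41 + 1 = 73/41 ≈ 1.780 bits/symbol.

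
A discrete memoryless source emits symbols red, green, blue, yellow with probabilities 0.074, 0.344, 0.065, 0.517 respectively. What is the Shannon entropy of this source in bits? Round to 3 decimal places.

1.556 bits

H = −Σ pᵢ log₂ pᵢ.
−0.074·log₂(0.074) = 0.2780
−0.344·log₂(0.344) = 0.5296
−0.065·log₂(0.065) = 0.2563
−0.517·log₂(0.517) = 0.4921
Sum ≈ 1.5559 → 1.556 bits.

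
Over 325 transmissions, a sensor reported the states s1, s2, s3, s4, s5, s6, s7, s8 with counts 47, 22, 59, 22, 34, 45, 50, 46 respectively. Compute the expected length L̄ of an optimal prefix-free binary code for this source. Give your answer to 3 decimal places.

2.954 bits/symbol

Probabilities are the counts divided by 325.
Repeatedly combine the two least-probable nodes; the expected code length is the sum of the merged weights.
merge 22/325 + 22/325 → 44/325
merge 34/325 + 44/325 → 6/25
merge 9/65 + 46/325 → 7/25
merge 47/325 + 2/13 → 97/325
merge 59/325 + 6/25 → 137/325
merge 7/25 + 97/325 → 188/325
merge 137/325 + 188/325 → 1
L = 44/325 + 6/25 + 7/25 + 97/325 + 137/325 + 188/325 + 1 = 192/65 ≈ 2.954 bits/symbol.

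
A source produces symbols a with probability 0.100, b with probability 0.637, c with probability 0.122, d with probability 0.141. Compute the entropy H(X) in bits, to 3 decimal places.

H = −Σ pᵢ log₂ pᵢ.
−0.100·log₂(0.100) = 0.3322
−0.637·log₂(0.637) = 0.4145
−0.122·log₂(0.122) = 0.3703
−0.141·log₂(0.141) = 0.3985
Sum ≈ 1.5154 → 1.515 bits.

1.515 bits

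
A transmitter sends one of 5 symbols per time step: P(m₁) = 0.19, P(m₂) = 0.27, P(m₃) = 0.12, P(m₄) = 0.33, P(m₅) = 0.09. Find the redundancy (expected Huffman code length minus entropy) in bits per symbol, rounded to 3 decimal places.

0.037 bits

Entropy H = −Σ p log₂ p ≈ 2.1728 bits.
Huffman merges: 9/100+3/25→21/100; 19/100+21/100→2/5; 27/100+33/100→3/5; 2/5+3/5→1. L = 221/100 ≈ 2.2100.
L − H = 2.2100 − 2.1728 = 0.037 bits.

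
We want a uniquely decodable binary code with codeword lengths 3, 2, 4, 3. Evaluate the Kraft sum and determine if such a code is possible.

0.5625; yes

With common denominator 2^4 = 16: Σ 2^(−ℓᵢ) = 2/16 + 4/16 + 1/16 + 2/16 = 9/16 = 0.5625.
Kraft's inequality requires Σ ≤ 1; here Σ = 0.5625 ≤ 1, so such a prefix code exists.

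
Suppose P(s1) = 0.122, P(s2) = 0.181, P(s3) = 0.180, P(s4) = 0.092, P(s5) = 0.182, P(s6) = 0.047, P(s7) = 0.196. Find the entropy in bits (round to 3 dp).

2.694 bits

H = −Σ pᵢ log₂ pᵢ.
−0.122·log₂(0.122) = 0.3703
−0.181·log₂(0.181) = 0.4463
−0.180·log₂(0.180) = 0.4453
−0.092·log₂(0.092) = 0.3167
−0.182·log₂(0.182) = 0.4474
−0.047·log₂(0.047) = 0.2073
−0.196·log₂(0.196) = 0.4608
Sum ≈ 2.6941 → 2.694 bits.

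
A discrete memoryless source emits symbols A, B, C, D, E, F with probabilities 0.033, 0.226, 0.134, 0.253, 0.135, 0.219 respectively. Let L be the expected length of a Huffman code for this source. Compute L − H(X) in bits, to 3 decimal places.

Entropy H = −Σ p log₂ p ≈ 2.4074 bits.
Huffman merges: 33/1000+67/500→167/1000; 27/200+167/1000→151/500; 219/1000+113/500→89/200; 253/1000+151/500→111/200; 89/200+111/200→1. L = 2469/1000 ≈ 2.4690.
L − H = 2.4690 − 2.4074 = 0.062 bits.

0.062 bits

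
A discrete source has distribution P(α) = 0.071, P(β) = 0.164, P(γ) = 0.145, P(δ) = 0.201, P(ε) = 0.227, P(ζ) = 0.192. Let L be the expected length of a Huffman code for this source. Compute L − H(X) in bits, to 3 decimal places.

Entropy H = −Σ p log₂ p ≈ 2.5106 bits.
Huffman merges: 71/1000+29/200→27/125; 41/250+24/125→89/250; 201/1000+27/125→417/1000; 227/1000+89/250→583/1000; 417/1000+583/1000→1. L = 643/250 ≈ 2.5720.
L − H = 2.5720 − 2.5106 = 0.061 bits.

0.061 bits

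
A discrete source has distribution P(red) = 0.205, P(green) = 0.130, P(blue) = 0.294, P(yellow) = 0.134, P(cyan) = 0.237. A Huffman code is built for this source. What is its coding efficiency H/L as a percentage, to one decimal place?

99.4%

Entropy H = −Σ p log₂ p ≈ 2.2514 bits.
Huffman merges: 13/100+67/500→33/125; 41/200+237/1000→221/500; 33/125+147/500→279/500; 221/500+279/500→1. L = 283/125 ≈ 2.2640.
Efficiency = H/L = 2.2514/2.2640 = 99.4%.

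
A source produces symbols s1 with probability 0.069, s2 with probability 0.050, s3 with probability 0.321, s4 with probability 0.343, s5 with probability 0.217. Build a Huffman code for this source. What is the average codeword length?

Repeatedly combine the two least-probable nodes; the expected code length is the sum of the merged weights.
merge 1/20 + 69/1000 → 119/1000
merge 119/1000 + 217/1000 → 42/125
merge 321/1000 + 42/125 → 657/1000
merge 343/1000 + 657/1000 → 1
L = 119/1000 + 42/125 + 657/1000 + 1 = 264/125 = 2.112 bits/symbol.

2.112 bits/symbol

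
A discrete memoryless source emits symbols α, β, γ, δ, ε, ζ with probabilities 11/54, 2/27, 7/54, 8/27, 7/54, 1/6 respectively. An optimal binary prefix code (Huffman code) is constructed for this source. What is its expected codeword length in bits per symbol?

Repeatedly combine the two least-probable nodes; the expected code length is the sum of the merged weights.
merge 2/27 + 7/54 → 11/54
merge 7/54 + 1/6 → 8/27
merge 11/54 + 11/54 → 11/27
merge 8/27 + 8/27 → 16/27
merge 11/27 + 16/27 → 1
L = 11/54 + 8/27 + 11/27 + 16/27 + 1 = 5/2 = 2.5 bits/symbol.

2.5 bits/symbol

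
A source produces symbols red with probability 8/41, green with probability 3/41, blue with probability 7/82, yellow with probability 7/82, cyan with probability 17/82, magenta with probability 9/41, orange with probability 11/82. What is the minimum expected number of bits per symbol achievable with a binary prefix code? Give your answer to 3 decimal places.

Repeatedly combine the two least-probable nodes; the expected code length is the sum of the merged weights.
merge 3/41 + 7/82 → 13/82
merge 7/82 + 11/82 → 9/41
merge 13/82 + 8/41 → 29/82
merge 17/82 + 9/41 → 35/82
merge 9/41 + 29/82 → 47/82
merge 35/82 + 47/82 → 1
L = 13/82 + 9/41 + 29/82 + 35/82 + 47/82 + 1 = 112/41 ≈ 2.732 bits/symbol.

2.732 bits/symbol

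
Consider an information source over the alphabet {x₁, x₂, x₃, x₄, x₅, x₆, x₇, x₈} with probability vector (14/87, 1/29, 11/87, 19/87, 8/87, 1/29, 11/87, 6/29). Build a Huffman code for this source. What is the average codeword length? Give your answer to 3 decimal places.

Repeatedly combine the two least-probable nodes; the expected code length is the sum of the merged weights.
merge 1/29 + 1/29 → 2/29
merge 2/29 + 8/87 → 14/87
merge 11/87 + 11/87 → 22/87
merge 14/87 + 14/87 → 28/87
merge 6/29 + 19/87 → 37/87
merge 22/87 + 28/87 → 50/87
merge 37/87 + 50/87 → 1
L = 2/29 + 14/87 + 22/87 + 28/87 + 37/87 + 50/87 + 1 = 244/87 ≈ 2.805 bits/symbol.

2.805 bits/symbol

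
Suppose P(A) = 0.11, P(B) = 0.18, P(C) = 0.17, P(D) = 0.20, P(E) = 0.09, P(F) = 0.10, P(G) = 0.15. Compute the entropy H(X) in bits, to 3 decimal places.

2.750 bits

H = −Σ pᵢ log₂ pᵢ.
−0.11·log₂(0.11) = 0.3503
−0.18·log₂(0.18) = 0.4453
−0.17·log₂(0.17) = 0.4346
−0.20·log₂(0.20) = 0.4644
−0.09·log₂(0.09) = 0.3127
−0.10·log₂(0.10) = 0.3322
−0.15·log₂(0.15) = 0.4105
Sum ≈ 2.7500 → 2.750 bits.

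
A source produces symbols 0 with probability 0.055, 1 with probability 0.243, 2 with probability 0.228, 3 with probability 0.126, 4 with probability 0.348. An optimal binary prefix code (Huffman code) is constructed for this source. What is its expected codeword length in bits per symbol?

Repeatedly combine the two least-probable nodes; the expected code length is the sum of the merged weights.
merge 11/200 + 63/500 → 181/1000
merge 181/1000 + 57/250 → 409/1000
merge 243/1000 + 87/250 → 591/1000
merge 409/1000 + 591/1000 → 1
L = 181/1000 + 409/1000 + 591/1000 + 1 = 2181/1000 = 2.181 bits/symbol.

2.181 bits/symbol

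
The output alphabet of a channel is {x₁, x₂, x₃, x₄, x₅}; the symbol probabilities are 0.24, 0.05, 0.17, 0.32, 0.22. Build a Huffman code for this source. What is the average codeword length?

2.22 bits/symbol

Repeatedly combine the two least-probable nodes; the expected code length is the sum of the merged weights.
merge 1/20 + 17/100 → 11/50
merge 11/50 + 11/50 → 11/25
merge 6/25 + 8/25 → 14/25
merge 11/25 + 14/25 → 1
L = 11/50 + 11/25 + 14/25 + 1 = 111/50 = 2.22 bits/symbol.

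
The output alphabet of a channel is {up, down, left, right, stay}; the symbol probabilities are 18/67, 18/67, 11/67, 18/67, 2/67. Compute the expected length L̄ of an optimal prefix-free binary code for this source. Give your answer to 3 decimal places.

Repeatedly combine the two least-probable nodes; the expected code length is the sum of the merged weights.
merge 2/67 + 11/67 → 13/67
merge 13/67 + 18/67 → 31/67
merge 18/67 + 18/67 → 36/67
merge 31/67 + 36/67 → 1
L = 13/67 + 31/67 + 36/67 + 1 = 147/67 ≈ 2.194 bits/symbol.

2.194 bits/symbol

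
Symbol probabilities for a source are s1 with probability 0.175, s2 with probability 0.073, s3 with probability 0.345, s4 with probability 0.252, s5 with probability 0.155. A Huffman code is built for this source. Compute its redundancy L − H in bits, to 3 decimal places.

Entropy H = −Σ p log₂ p ≈ 2.1634 bits.
Huffman merges: 73/1000+31/200→57/250; 7/40+57/250→403/1000; 63/250+69/200→597/1000; 403/1000+597/1000→1. L = 557/250 ≈ 2.2280.
L − H = 2.2280 − 2.1634 = 0.065 bits.

0.065 bits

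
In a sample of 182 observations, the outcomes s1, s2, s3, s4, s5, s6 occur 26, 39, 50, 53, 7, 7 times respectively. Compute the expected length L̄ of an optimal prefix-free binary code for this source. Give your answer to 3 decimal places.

2.297 bits/symbol

Probabilities are the counts divided by 182.
Repeatedly combine the two least-probable nodes; the expected code length is the sum of the merged weights.
merge 1/26 + 1/26 → 1/13
merge 1/13 + 1/7 → 20/91
merge 3/14 + 20/91 → 79/182
merge 25/91 + 53/182 → 103/182
merge 79/182 + 103/182 → 1
L = 1/13 + 20/91 + 79/182 + 103/182 + 1 = 209/91 ≈ 2.297 bits/symbol.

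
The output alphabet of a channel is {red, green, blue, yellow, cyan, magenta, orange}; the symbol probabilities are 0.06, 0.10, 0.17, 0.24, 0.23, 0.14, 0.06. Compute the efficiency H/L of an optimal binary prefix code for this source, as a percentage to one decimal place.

99.3%

Entropy H = −Σ p log₂ p ≈ 2.6328 bits.
Huffman merges: 3/50+3/50→3/25; 1/10+3/25→11/50; 7/50+17/100→31/100; 11/50+23/100→9/20; 6/25+31/100→11/20; 9/20+11/20→1. L = 53/20 ≈ 2.6500.
Efficiency = H/L = 2.6328/2.6500 = 99.3%.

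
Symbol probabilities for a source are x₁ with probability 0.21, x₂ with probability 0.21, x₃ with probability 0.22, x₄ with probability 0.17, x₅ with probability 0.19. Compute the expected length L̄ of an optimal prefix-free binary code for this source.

2.36 bits/symbol

Repeatedly combine the two least-probable nodes; the expected code length is the sum of the merged weights.
merge 17/100 + 19/100 → 9/25
merge 21/100 + 21/100 → 21/50
merge 11/50 + 9/25 → 29/50
merge 21/50 + 29/50 → 1
L = 9/25 + 21/50 + 29/50 + 1 = 59/25 = 2.36 bits/symbol.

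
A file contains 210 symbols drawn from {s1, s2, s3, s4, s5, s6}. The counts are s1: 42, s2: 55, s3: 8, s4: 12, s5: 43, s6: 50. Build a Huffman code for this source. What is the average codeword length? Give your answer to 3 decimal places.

Probabilities are the counts divided by 210.
Repeatedly combine the two least-probable nodes; the expected code length is the sum of the merged weights.
merge 4/105 + 2/35 → 2/21
merge 2/21 + 1/5 → 31/105
merge 43/210 + 5/21 → 31/70
merge 11/42 + 31/105 → 39/70
merge 31/70 + 39/70 → 1
L = 2/21 + 31/105 + 31/70 + 39/70 + 1 = 251/105 ≈ 2.390 bits/symbol.

2.390 bits/symbol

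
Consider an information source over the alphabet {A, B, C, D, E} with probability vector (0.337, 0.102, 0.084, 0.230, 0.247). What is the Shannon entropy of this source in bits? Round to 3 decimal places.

2.151 bits

H = −Σ pᵢ log₂ pᵢ.
−0.337·log₂(0.337) = 0.5288
−0.102·log₂(0.102) = 0.3359
−0.084·log₂(0.084) = 0.3002
−0.230·log₂(0.230) = 0.4877
−0.247·log₂(0.247) = 0.4983
Sum ≈ 2.1509 → 2.151 bits.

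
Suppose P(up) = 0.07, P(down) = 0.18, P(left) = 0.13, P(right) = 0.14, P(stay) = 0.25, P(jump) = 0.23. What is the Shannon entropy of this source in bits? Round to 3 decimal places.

2.481 bits

H = −Σ pᵢ log₂ pᵢ.
−0.07·log₂(0.07) = 0.2686
−0.18·log₂(0.18) = 0.4453
−0.13·log₂(0.13) = 0.3826
−0.14·log₂(0.14) = 0.3971
−0.25·log₂(0.25) = 0.5000
−0.23·log₂(0.23) = 0.4877
Sum ≈ 2.4813 → 2.481 bits.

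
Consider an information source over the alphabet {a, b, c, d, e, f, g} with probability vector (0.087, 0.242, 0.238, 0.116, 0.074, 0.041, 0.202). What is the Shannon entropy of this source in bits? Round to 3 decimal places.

H = −Σ pᵢ log₂ pᵢ.
−0.087·log₂(0.087) = 0.3065
−0.242·log₂(0.242) = 0.4954
−0.238·log₂(0.238) = 0.4929
−0.116·log₂(0.116) = 0.3605
−0.074·log₂(0.074) = 0.2780
−0.041·log₂(0.041) = 0.1889
−0.202·log₂(0.202) = 0.4661
Sum ≈ 2.5883 → 2.588 bits.

2.588 bits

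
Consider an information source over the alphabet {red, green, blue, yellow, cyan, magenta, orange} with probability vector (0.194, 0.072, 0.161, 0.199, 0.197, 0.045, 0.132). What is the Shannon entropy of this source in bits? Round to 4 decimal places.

H = −Σ pᵢ log₂ pᵢ.
−0.194·log₂(0.194) = 0.4590
−0.072·log₂(0.072) = 0.2733
−0.161·log₂(0.161) = 0.4242
−0.199·log₂(0.199) = 0.4635
−0.197·log₂(0.197) = 0.4617
−0.045·log₂(0.045) = 0.2013
−0.132·log₂(0.132) = 0.3856
Sum ≈ 2.6687 → 2.6687 bits.

2.6687 bits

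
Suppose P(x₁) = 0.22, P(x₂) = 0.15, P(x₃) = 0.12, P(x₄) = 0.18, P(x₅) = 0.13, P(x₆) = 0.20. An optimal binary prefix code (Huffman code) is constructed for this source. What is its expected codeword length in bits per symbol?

Repeatedly combine the two least-probable nodes; the expected code length is the sum of the merged weights.
merge 3/25 + 13/100 → 1/4
merge 3/20 + 9/50 → 33/100
merge 1/5 + 11/50 → 21/50
merge 1/4 + 33/100 → 29/50
merge 21/50 + 29/50 → 1
L = 1/4 + 33/100 + 21/50 + 29/50 + 1 = 129/50 = 2.58 bits/symbol.

2.58 bits/symbol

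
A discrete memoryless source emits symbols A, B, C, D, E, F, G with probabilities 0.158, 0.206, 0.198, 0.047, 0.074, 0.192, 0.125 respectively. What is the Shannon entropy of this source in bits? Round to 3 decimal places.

2.670 bits

H = −Σ pᵢ log₂ pᵢ.
−0.158·log₂(0.158) = 0.4206
−0.206·log₂(0.206) = 0.4695
−0.198·log₂(0.198) = 0.4626
−0.047·log₂(0.047) = 0.2073
−0.074·log₂(0.074) = 0.2780
−0.192·log₂(0.192) = 0.4571
−0.125·log₂(0.125) = 0.3750
Sum ≈ 2.6702 → 2.670 bits.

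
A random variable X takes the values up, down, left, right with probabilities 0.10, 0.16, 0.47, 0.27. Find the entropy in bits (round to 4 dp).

1.7772 bits

H = −Σ pᵢ log₂ pᵢ.
−0.10·log₂(0.10) = 0.3322
−0.16·log₂(0.16) = 0.4230
−0.47·log₂(0.47) = 0.5120
−0.27·log₂(0.27) = 0.5100
Sum ≈ 1.7772 → 1.7772 bits.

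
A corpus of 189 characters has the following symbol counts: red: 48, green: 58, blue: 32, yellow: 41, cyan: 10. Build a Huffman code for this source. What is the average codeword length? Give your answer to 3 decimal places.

Probabilities are the counts divided by 189.
Repeatedly combine the two least-probable nodes; the expected code length is the sum of the merged weights.
merge 10/189 + 32/189 → 2/9
merge 41/189 + 2/9 → 83/189
merge 16/63 + 58/189 → 106/189
merge 83/189 + 106/189 → 1
L = 2/9 + 83/189 + 106/189 + 1 = 20/9 ≈ 2.222 bits/symbol.

2.222 bits/symbol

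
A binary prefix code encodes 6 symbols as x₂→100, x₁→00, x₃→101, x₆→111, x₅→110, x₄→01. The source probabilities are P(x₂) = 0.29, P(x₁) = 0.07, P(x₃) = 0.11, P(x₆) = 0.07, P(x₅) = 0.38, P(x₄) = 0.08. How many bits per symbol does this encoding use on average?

L̄ = Σ pᵢ·ℓᵢ = 0.29·3 + 0.07·2 + 0.11·3 + 0.07·3 + 0.38·3 + 0.08·2 = 2.85 bits/symbol.

2.85 bits/symbol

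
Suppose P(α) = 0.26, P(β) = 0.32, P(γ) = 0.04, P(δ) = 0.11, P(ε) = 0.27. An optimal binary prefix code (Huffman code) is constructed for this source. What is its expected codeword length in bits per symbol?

Repeatedly combine the two least-probable nodes; the expected code length is the sum of the merged weights.
merge 1/25 + 11/100 → 3/20
merge 3/20 + 13/50 → 41/100
merge 27/100 + 8/25 → 59/100
merge 41/100 + 59/100 → 1
L = 3/20 + 41/100 + 59/100 + 1 = 43/20 = 2.15 bits/symbol.

2.15 bits/symbol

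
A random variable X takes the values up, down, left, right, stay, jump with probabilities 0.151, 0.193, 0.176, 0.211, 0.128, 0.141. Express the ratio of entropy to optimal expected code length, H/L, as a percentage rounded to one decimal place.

Entropy H = −Σ p log₂ p ≈ 2.5628 bits.
Huffman merges: 16/125+141/1000→269/1000; 151/1000+22/125→327/1000; 193/1000+211/1000→101/250; 269/1000+327/1000→149/250; 101/250+149/250→1. L = 649/250 ≈ 2.5960.
Efficiency = H/L = 2.5628/2.5960 = 98.7%.

98.7%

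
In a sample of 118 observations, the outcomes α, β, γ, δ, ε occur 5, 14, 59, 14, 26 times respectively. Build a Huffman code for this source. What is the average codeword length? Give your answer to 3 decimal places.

Probabilities are the counts divided by 118.
Repeatedly combine the two least-probable nodes; the expected code length is the sum of the merged weights.
merge 5/118 + 7/59 → 19/118
merge 7/59 + 19/118 → 33/118
merge 13/59 + 33/118 → 1/2
merge 1/2 + 1/2 → 1
L = 19/118 + 33/118 + 1/2 + 1 = 229/118 ≈ 1.941 bits/symbol.

1.941 bits/symbol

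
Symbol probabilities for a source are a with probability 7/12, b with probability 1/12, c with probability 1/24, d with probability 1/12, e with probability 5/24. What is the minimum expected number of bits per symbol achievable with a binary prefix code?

Repeatedly combine the two least-probable nodes; the expected code length is the sum of the merged weights.
merge 1/24 + 1/12 → 1/8
merge 1/12 + 1/8 → 5/24
merge 5/24 + 5/24 → 5/12
merge 5/12 + 7/12 → 1
L = 1/8 + 5/24 + 5/12 + 1 = 7/4 = 1.75 bits/symbol.

1.75 bits/symbol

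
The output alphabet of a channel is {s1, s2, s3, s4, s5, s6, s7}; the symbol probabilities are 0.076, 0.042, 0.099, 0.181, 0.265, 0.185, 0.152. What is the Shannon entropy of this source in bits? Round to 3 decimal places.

2.622 bits

H = −Σ pᵢ log₂ pᵢ.
−0.076·log₂(0.076) = 0.2826
−0.042·log₂(0.042) = 0.1921
−0.099·log₂(0.099) = 0.3303
−0.181·log₂(0.181) = 0.4463
−0.265·log₂(0.265) = 0.5077
−0.185·log₂(0.185) = 0.4504
−0.152·log₂(0.152) = 0.4131
Sum ≈ 2.6225 → 2.622 bits.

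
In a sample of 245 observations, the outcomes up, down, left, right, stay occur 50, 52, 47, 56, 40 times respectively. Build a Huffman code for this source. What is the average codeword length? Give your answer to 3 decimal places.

Probabilities are the counts divided by 245.
Repeatedly combine the two least-probable nodes; the expected code length is the sum of the merged weights.
merge 8/49 + 47/245 → 87/245
merge 10/49 + 52/245 → 102/245
merge 8/35 + 87/245 → 143/245
merge 102/245 + 143/245 → 1
L = 87/245 + 102/245 + 143/245 + 1 = 577/245 ≈ 2.355 bits/symbol.

2.355 bits/symbol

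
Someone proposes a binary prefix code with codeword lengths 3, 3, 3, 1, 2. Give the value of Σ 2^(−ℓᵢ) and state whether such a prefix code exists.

With common denominator 2^3 = 8: Σ 2^(−ℓᵢ) = 1/8 + 1/8 + 1/8 + 4/8 + 2/8 = 9/8 = 1.125.
Kraft's inequality requires Σ ≤ 1; here Σ = 1.125 > 1, so no such prefix code exists.

1.125; no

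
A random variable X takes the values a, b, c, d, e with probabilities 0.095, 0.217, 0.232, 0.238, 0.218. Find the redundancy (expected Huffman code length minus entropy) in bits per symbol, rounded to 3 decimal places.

Entropy H = −Σ p log₂ p ≈ 2.2619 bits.
Huffman merges: 19/200+217/1000→39/125; 109/500+29/125→9/20; 119/500+39/125→11/20; 9/20+11/20→1. L = 289/125 ≈ 2.3120.
L − H = 2.3120 − 2.2619 = 0.050 bits.

0.050 bits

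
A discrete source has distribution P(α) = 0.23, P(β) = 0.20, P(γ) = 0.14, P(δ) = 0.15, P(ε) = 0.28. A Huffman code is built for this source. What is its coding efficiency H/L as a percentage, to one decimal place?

Entropy H = −Σ p log₂ p ≈ 2.2739 bits.
Huffman merges: 7/50+3/20→29/100; 1/5+23/100→43/100; 7/25+29/100→57/100; 43/100+57/100→1. L = 229/100 ≈ 2.2900.
Efficiency = H/L = 2.2739/2.2900 = 99.3%.

99.3%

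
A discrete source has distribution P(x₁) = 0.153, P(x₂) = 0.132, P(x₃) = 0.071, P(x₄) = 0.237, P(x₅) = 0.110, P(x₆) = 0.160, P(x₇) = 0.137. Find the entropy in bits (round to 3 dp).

2.729 bits

H = −Σ pᵢ log₂ pᵢ.
−0.153·log₂(0.153) = 0.4144
−0.132·log₂(0.132) = 0.3856
−0.071·log₂(0.071) = 0.2709
−0.237·log₂(0.237) = 0.4923
−0.110·log₂(0.110) = 0.3503
−0.160·log₂(0.160) = 0.4230
−0.137·log₂(0.137) = 0.3929
Sum ≈ 2.7294 → 2.729 bits.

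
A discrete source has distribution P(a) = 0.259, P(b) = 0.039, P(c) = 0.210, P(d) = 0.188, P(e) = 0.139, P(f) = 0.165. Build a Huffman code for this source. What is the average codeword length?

2.521 bits/symbol

Repeatedly combine the two least-probable nodes; the expected code length is the sum of the merged weights.
merge 39/1000 + 139/1000 → 89/500
merge 33/200 + 89/500 → 343/1000
merge 47/250 + 21/100 → 199/500
merge 259/1000 + 343/1000 → 301/500
merge 199/500 + 301/500 → 1
L = 89/500 + 343/1000 + 199/500 + 301/500 + 1 = 2521/1000 = 2.521 bits/symbol.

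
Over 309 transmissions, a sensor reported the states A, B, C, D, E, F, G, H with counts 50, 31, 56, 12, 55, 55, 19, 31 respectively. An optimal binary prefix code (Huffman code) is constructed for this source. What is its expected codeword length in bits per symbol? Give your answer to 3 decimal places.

2.919 bits/symbol

Probabilities are the counts divided by 309.
Repeatedly combine the two least-probable nodes; the expected code length is the sum of the merged weights.
merge 4/103 + 19/309 → 31/309
merge 31/309 + 31/309 → 62/309
merge 31/309 + 50/309 → 27/103
merge 55/309 + 55/309 → 110/309
merge 56/309 + 62/309 → 118/309
merge 27/103 + 110/309 → 191/309
merge 118/309 + 191/309 → 1
L = 31/309 + 62/309 + 27/103 + 110/309 + 118/309 + 191/309 + 1 = 902/309 ≈ 2.919 bits/symbol.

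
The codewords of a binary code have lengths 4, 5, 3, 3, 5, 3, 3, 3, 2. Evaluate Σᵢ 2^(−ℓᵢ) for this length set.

1

With common denominator 2^5 = 32: Σ 2^(−ℓᵢ) = 2/32 + 1/32 + 4/32 + 4/32 + 1/32 + 4/32 + 4/32 + 4/32 + 8/32 = 32/32 = 1.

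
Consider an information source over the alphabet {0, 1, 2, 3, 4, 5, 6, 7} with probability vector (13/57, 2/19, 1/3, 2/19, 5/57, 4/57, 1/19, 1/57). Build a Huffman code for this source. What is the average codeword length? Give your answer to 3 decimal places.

Repeatedly combine the two least-probable nodes; the expected code length is the sum of the merged weights.
merge 1/57 + 1/19 → 4/57
merge 4/57 + 4/57 → 8/57
merge 5/57 + 2/19 → 11/57
merge 2/19 + 8/57 → 14/57
merge 11/57 + 13/57 → 8/19
merge 14/57 + 1/3 → 11/19
merge 8/19 + 11/19 → 1
L = 4/57 + 8/57 + 11/57 + 14/57 + 8/19 + 11/19 + 1 = 151/57 ≈ 2.649 bits/symbol.

2.649 bits/symbol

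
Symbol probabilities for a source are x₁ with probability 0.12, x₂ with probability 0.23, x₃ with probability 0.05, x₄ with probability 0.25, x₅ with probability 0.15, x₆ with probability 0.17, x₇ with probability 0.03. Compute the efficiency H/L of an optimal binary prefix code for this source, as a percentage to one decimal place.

Entropy H = −Σ p log₂ p ≈ 2.5677 bits.
Huffman merges: 3/100+1/20→2/25; 2/25+3/25→1/5; 3/20+17/100→8/25; 1/5+23/100→43/100; 1/4+8/25→57/100; 43/100+57/100→1. L = 13/5 ≈ 2.6000.
Efficiency = H/L = 2.5677/2.6000 = 98.8%.

98.8%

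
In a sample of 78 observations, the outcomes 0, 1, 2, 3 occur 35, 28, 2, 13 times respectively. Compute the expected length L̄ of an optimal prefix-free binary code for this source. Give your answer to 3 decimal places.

1.744 bits/symbol

Probabilities are the counts divided by 78.
Repeatedly combine the two least-probable nodes; the expected code length is the sum of the merged weights.
merge 1/39 + 1/6 → 5/26
merge 5/26 + 14/39 → 43/78
merge 35/78 + 43/78 → 1
L = 5/26 + 43/78 + 1 = 68/39 ≈ 1.744 bits/symbol.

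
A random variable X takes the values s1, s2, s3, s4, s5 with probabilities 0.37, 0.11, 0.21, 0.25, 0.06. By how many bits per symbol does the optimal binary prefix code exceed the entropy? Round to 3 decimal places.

Entropy H = −Σ p log₂ p ≈ 2.0974 bits.
Huffman merges: 3/50+11/100→17/100; 17/100+21/100→19/50; 1/4+37/100→31/50; 19/50+31/50→1. L = 217/100 ≈ 2.1700.
L − H = 2.1700 − 2.0974 = 0.073 bits.

0.073 bits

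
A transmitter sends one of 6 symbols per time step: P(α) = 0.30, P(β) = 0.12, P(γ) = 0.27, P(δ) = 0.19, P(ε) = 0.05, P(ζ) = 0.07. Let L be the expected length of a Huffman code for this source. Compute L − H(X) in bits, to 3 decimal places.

Entropy H = −Σ p log₂ p ≈ 2.3381 bits.
Huffman merges: 1/20+7/100→3/25; 3/25+3/25→6/25; 19/100+6/25→43/100; 27/100+3/10→57/100; 43/100+57/100→1. L = 59/25 ≈ 2.3600.
L − H = 2.3600 − 2.3381 = 0.022 bits.

0.022 bits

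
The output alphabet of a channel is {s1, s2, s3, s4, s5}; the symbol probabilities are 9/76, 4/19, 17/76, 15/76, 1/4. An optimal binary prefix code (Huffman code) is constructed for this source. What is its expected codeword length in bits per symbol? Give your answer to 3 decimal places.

Repeatedly combine the two least-probable nodes; the expected code length is the sum of the merged weights.
merge 9/76 + 15/76 → 6/19
merge 4/19 + 17/76 → 33/76
merge 1/4 + 6/19 → 43/76
merge 33/76 + 43/76 → 1
L = 6/19 + 33/76 + 43/76 + 1 = 44/19 ≈ 2.316 bits/symbol.

2.316 bits/symbol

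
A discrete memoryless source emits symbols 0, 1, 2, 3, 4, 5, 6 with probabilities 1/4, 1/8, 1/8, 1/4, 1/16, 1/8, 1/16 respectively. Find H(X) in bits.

Each probability is a power of 1/2, so log₂(1/p) is an integer.
H = Σ p·log₂(1/p) = 1/4·2 + 1/8·3 + 1/8·3 + 1/4·2 + 1/16·4 + 1/8·3 + 1/16·4 = 2.625 bits.

2.625 bits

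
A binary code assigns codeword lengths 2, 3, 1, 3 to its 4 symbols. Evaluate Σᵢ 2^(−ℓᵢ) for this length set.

With common denominator 2^3 = 8: Σ 2^(−ℓᵢ) = 2/8 + 1/8 + 4/8 + 1/8 = 8/8 = 1.

1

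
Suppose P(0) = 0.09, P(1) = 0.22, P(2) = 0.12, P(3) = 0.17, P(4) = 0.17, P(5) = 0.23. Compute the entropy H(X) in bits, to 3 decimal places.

H = −Σ pᵢ log₂ pᵢ.
−0.09·log₂(0.09) = 0.3127
−0.22·log₂(0.22) = 0.4806
−0.12·log₂(0.12) = 0.3671
−0.17·log₂(0.17) = 0.4346
−0.17·log₂(0.17) = 0.4346
−0.23·log₂(0.23) = 0.4877
Sum ≈ 2.5171 → 2.517 bits.

2.517 bits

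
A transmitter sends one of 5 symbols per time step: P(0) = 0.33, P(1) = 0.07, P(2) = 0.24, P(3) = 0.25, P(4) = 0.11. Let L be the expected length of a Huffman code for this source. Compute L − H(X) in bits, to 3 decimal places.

Entropy H = −Σ p log₂ p ≈ 2.1408 bits.
Huffman merges: 7/100+11/100→9/50; 9/50+6/25→21/50; 1/4+33/100→29/50; 21/50+29/50→1. L = 109/50 ≈ 2.1800.
L − H = 2.1800 − 2.1408 = 0.039 bits.

0.039 bits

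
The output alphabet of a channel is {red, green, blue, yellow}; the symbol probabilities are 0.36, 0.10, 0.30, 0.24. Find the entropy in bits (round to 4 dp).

H = −Σ pᵢ log₂ pᵢ.
−0.36·log₂(0.36) = 0.5306
−0.10·log₂(0.10) = 0.3322
−0.30·log₂(0.30) = 0.5211
−0.24·log₂(0.24) = 0.4941
Sum ≈ 1.8780 → 1.8780 bits.

1.8780 bits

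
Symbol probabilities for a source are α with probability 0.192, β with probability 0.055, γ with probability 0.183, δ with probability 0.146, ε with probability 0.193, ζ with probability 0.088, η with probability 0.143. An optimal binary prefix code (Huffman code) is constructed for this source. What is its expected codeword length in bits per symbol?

2.758 bits/symbol

Repeatedly combine the two least-probable nodes; the expected code length is the sum of the merged weights.
merge 11/200 + 11/125 → 143/1000
merge 143/1000 + 143/1000 → 143/500
merge 73/500 + 183/1000 → 329/1000
merge 24/125 + 193/1000 → 77/200
merge 143/500 + 329/1000 → 123/200
merge 77/200 + 123/200 → 1
L = 143/1000 + 143/500 + 329/1000 + 77/200 + 123/200 + 1 = 1379/500 = 2.758 bits/symbol.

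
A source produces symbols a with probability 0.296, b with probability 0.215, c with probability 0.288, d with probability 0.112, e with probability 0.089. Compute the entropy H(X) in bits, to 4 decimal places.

H = −Σ pᵢ log₂ pᵢ.
−0.296·log₂(0.296) = 0.5199
−0.215·log₂(0.215) = 0.4768
−0.288·log₂(0.288) = 0.5172
−0.112·log₂(0.112) = 0.3537
−0.089·log₂(0.089) = 0.3106
Sum ≈ 2.1782 → 2.1782 bits.

2.1782 bits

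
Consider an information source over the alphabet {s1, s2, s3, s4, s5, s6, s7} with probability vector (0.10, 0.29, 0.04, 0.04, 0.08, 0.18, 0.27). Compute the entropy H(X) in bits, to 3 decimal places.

2.468 bits

H = −Σ pᵢ log₂ pᵢ.
−0.10·log₂(0.10) = 0.3322
−0.29·log₂(0.29) = 0.5179
−0.04·log₂(0.04) = 0.1858
−0.04·log₂(0.04) = 0.1858
−0.08·log₂(0.08) = 0.2915
−0.18·log₂(0.18) = 0.4453
−0.27·log₂(0.27) = 0.5100
Sum ≈ 2.4684 → 2.468 bits.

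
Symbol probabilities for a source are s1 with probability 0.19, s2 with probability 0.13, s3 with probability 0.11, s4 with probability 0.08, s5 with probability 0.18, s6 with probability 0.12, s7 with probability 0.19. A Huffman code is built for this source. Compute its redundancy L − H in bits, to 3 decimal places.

Entropy H = −Σ p log₂ p ≈ 2.7473 bits.
Huffman merges: 2/25+11/100→19/100; 3/25+13/100→1/4; 9/50+19/100→37/100; 19/100+19/100→19/50; 1/4+37/100→31/50; 19/50+31/50→1. L = 281/100 ≈ 2.8100.
L − H = 2.8100 − 2.7473 = 0.063 bits.

0.063 bits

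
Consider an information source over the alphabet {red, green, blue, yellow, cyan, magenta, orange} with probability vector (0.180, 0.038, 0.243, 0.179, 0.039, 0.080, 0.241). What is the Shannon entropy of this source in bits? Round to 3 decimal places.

2.534 bits

H = −Σ pᵢ log₂ pᵢ.
−0.180·log₂(0.180) = 0.4453
−0.038·log₂(0.038) = 0.1793
−0.243·log₂(0.243) = 0.4960
−0.179·log₂(0.179) = 0.4443
−0.039·log₂(0.039) = 0.1825
−0.080·log₂(0.080) = 0.2915
−0.241·log₂(0.241) = 0.4947
Sum ≈ 2.5336 → 2.534 bits.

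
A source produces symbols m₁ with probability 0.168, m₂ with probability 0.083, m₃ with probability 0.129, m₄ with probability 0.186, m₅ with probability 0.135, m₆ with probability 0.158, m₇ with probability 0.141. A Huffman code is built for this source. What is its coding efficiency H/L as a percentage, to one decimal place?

Entropy H = −Σ p log₂ p ≈ 2.7720 bits.
Huffman merges: 83/1000+129/1000→53/250; 27/200+141/1000→69/250; 79/500+21/125→163/500; 93/500+53/250→199/500; 69/250+163/500→301/500; 199/500+301/500→1. L = 1407/500 ≈ 2.8140.
Efficiency = H/L = 2.7720/2.8140 = 98.5%.

98.5%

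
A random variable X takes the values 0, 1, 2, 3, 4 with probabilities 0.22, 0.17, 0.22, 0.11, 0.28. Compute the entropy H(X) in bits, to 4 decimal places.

H = −Σ pᵢ log₂ pᵢ.
−0.22·log₂(0.22) = 0.4806
−0.17·log₂(0.17) = 0.4346
−0.22·log₂(0.22) = 0.4806
−0.11·log₂(0.11) = 0.3503
−0.28·log₂(0.28) = 0.5142
Sum ≈ 2.2602 → 2.2602 bits.

2.2602 bits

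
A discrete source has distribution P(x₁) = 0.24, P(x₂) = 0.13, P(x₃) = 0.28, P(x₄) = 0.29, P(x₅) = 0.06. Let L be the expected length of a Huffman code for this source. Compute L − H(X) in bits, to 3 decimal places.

Entropy H = −Σ p log₂ p ≈ 2.1524 bits.
Huffman merges: 3/50+13/100→19/100; 19/100+6/25→43/100; 7/25+29/100→57/100; 43/100+57/100→1. L = 219/100 ≈ 2.1900.
L − H = 2.1900 − 2.1524 = 0.038 bits.

0.038 bits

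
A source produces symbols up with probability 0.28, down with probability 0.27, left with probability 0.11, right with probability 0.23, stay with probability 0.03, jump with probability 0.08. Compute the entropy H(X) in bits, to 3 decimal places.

2.305 bits

H = −Σ pᵢ log₂ pᵢ.
−0.28·log₂(0.28) = 0.5142
−0.27·log₂(0.27) = 0.5100
−0.11·log₂(0.11) = 0.3503
−0.23·log₂(0.23) = 0.4877
−0.03·log₂(0.03) = 0.1518
−0.08·log₂(0.08) = 0.2915
Sum ≈ 2.3055 → 2.305 bits.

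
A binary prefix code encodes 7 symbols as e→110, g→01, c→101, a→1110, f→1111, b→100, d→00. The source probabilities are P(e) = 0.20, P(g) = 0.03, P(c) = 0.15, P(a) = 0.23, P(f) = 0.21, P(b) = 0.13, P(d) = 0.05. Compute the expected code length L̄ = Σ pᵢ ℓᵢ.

L̄ = Σ pᵢ·ℓᵢ = 0.20·3 + 0.03·2 + 0.15·3 + 0.23·4 + 0.21·4 + 0.13·3 + 0.05·2 = 3.36 bits/symbol.

3.36 bits/symbol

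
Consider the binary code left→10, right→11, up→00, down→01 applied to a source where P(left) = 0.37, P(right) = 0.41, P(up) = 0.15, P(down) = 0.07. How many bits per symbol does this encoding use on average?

2 bits/symbol

L̄ = Σ pᵢ·ℓᵢ = 0.37·2 + 0.41·2 + 0.15·2 + 0.07·2 = 2 bits/symbol.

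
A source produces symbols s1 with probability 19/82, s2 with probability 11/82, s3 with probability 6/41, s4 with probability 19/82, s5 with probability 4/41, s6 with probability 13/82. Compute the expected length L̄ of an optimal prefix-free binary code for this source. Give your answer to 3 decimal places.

Repeatedly combine the two least-probable nodes; the expected code length is the sum of the merged weights.
merge 4/41 + 11/82 → 19/82
merge 6/41 + 13/82 → 25/82
merge 19/82 + 19/82 → 19/41
merge 19/82 + 25/82 → 22/41
merge 19/41 + 22/41 → 1
L = 19/82 + 25/82 + 19/41 + 22/41 + 1 = 104/41 ≈ 2.537 bits/symbol.

2.537 bits/symbol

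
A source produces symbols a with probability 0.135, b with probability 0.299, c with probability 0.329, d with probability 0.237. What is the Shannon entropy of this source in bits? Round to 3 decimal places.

H = −Σ pᵢ log₂ pᵢ.
−0.135·log₂(0.135) = 0.3900
−0.299·log₂(0.299) = 0.5208
−0.329·log₂(0.329) = 0.5277
−0.237·log₂(0.237) = 0.4923
Sum ≈ 1.9307 → 1.931 bits.

1.931 bits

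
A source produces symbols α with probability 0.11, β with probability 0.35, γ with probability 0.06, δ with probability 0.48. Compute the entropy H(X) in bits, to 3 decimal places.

H = −Σ pᵢ log₂ pᵢ.
−0.11·log₂(0.11) = 0.3503
−0.35·log₂(0.35) = 0.5301
−0.06·log₂(0.06) = 0.2435
−0.48·log₂(0.48) = 0.5083
Sum ≈ 1.6322 → 1.632 bits.

1.632 bits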